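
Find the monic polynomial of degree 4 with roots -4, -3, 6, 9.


A monic polynomial with roots -4, -3, 6, 9 is:
p(x) = (x + 4)(x + 3)(x - 6)(x - 9)
After multiplying by (x + 4): x + 4
After multiplying by (x + 3): x^2 + 7x + 12
After multiplying by (x - 6): x^3 + x^2 - 30x - 72
After multiplying by (x - 9): x^4 - 8x^3 - 39x^2 + 198x + 648

x^4 - 8x^3 - 39x^2 + 198x + 648


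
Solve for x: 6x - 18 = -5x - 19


Starting with: 6x - 18 = -5x - 19
Move all x terms to left: (6 + 5)x = -19 + 18
Simplify: 11x = -1
Divide both sides by 11: x = -1/11

x = -1/11


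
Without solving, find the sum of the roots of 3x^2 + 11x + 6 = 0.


By Vieta's formulas for ax^2 + bx + c = 0:
  Sum of roots = -b/a
  Product of roots = c/a

Here a = 3, b = 11, c = 6
Sum = -(11)/3 = -11/3
Product = 6/3 = 2

Sum = -11/3


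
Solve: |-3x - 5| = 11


An absolute value equation |expr| = 11 gives two cases:
Case 1: -3x - 5 = 11
  -3x = 16, so x = -16/3
Case 2: -3x - 5 = -11
  -3x = -6, so x = 2

x = -16/3, x = 2


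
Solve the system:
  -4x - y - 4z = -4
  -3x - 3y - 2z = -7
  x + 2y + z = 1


Using Cramer's rule. Expand each determinant along the first row.
D  = (-4)*[(-3)*1 - (-2)*2] - (-1)*[(-3)*1 - (-2)*1] + (-4)*[(-3)*2 - (-3)*1]
  = (-4)*(1) - (-1)*(-1) + (-4)*(-3) = 7
Dx = (-4)*[(-3)*1 - (-2)*2] - (-1)*[(-7)*1 - (-2)*1] + (-4)*[(-7)*2 - (-3)*1]
  = (-4)*(1) - (-1)*(-5) + (-4)*(-11) = 35
Dy = (-4)*[(-7)*1 - (-2)*1] - (-4)*[(-3)*1 - (-2)*1] + (-4)*[(-3)*1 - (-7)*1]
  = (-4)*(-5) - (-4)*(-1) + (-4)*(4) = 0
Dz = (-4)*[(-3)*1 - (-7)*2] - (-1)*[(-3)*1 - (-7)*1] + (-4)*[(-3)*2 - (-3)*1]
  = (-4)*(11) - (-1)*(4) + (-4)*(-3) = -28
x = Dx/D = 35/7 = 5, y = Dy/D = 0/7 = 0, z = Dz/D = -28/7 = -4
Check eq1: (-4)(5) + (-1)(0) + (-4)(-4) = -4 = -4 ✓
Check eq2: (-3)(5) + (-3)(0) + (-2)(-4) = -7 = -7 ✓
Check eq3: (1)(5) + (2)(0) + (1)(-4) = 1 = 1 ✓

x = 5, y = 0, z = -4


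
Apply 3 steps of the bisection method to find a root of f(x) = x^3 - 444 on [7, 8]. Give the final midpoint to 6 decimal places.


f(x) = x^3 - 444
f(7) = -101 < 0
f(8) = 68 > 0

Step 1: midpoint = (7.000000 + 8.000000)/2 = 7.500000
  f(7.500000) = -22.125000
  f(mid) < 0, so root is in [7.500000, 8.000000]

Step 2: midpoint = (7.500000 + 8.000000)/2 = 7.750000
  f(7.750000) = 21.484375
  f(mid) > 0, so root is in [7.500000, 7.750000]

Step 3: midpoint = (7.500000 + 7.750000)/2 = 7.625000
  f(7.625000) = -0.677734
  f(mid) < 0, so root is in [7.625000, 7.750000]

midpoint = 7.625000


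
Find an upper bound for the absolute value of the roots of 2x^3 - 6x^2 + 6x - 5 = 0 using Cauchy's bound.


Cauchy's bound: all roots r satisfy |r| <= 1 + max(|a_i/a_n|) for i = 0,...,n-1
where a_n is the leading coefficient.

Coefficients: [2, -6, 6, -5]
Leading coefficient a_n = 2
Ratios |a_i/a_n|: 3, 3, 5/2
Maximum ratio: 3
Cauchy's bound: |r| <= 1 + 3 = 4

Upper bound = 4


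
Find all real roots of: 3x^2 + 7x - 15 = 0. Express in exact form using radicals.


Using the quadratic formula: x = (-b ± sqrt(b^2 - 4ac)) / (2a)
Here a = 3, b = 7, c = -15
Discriminant = b^2 - 4ac = 7^2 - 4(3)(-15) = 49 + 180 = 229
Since discriminant = 229 > 0, there are two real roots.
x = (-7 ± sqrt(229)) / 6
Numerically: x ≈ 1.3555 or x ≈ -3.6888

x = (-7 + sqrt(229)) / 6 or x = (-7 - sqrt(229)) / 6


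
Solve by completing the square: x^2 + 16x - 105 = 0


Start: x^2 + 16x - 105 = 0
Move constant: x^2 + 16x = 105
Half of 16 is 8, squared is 64
Add 64 to both sides: x^2 + 16x + 64 = 169
(x + 8)^2 = 169
x + 8 = ±13
x = -8 + 13 = 5 or x = -8 - 13 = -21

x = -21, x = 5


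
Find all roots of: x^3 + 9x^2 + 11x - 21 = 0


Let p(x) = x^3 + 9x^2 + 11x - 21. By the rational root theorem (leading coefficient 1), any rational root is an integer divisor of 21: try ±1, ±2, ... in turn.
Test x = 1: value = 0 ✓, so (x - 1) is a factor.
Synthetic division by (x - 1): bring down 1; 1(1) + 9 = 10; 10(1) + 11 = 21; 21(1) - 21 = 0 → quotient x^2 + 10x + 21, remainder 0.
Solve the quadratic x^2 + 10x + 21 = 0: discriminant = 10^2 - 4(1)(21) = 100 - 84 = 16.
sqrt(16) = 4, so x = (-10 ± 4)/2: x = -3 or x = -7.
Collecting all roots found:

x = -7, x = -3, x = 1


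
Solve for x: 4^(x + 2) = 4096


Express both sides with the same base.
4096 = 4^6
Since the bases match, equate exponents: x + 2 = 6
So x = 6 - (2) = 4

x = 4


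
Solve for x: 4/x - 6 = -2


Subtract -6 from both sides: 4/x = 4
Multiply both sides by x: 4 = 4 * x
Divide by 4: x = 1

x = 1


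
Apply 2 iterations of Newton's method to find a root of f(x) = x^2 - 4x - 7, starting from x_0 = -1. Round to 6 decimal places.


Newton's method: x_(n+1) = x_n - f(x_n)/f'(x_n)
f(x) = x^2 - 4x - 7
f'(x) = 2x - 4

Iteration 1:
  f(-1.000000) = -2.000000
  f'(-1.000000) = -6.000000
  x_1 = -1.000000 - (-2.000000)/(-6.000000) = -1.333333

Iteration 2:
  f(-1.333333) = 0.111111
  f'(-1.333333) = -6.666667
  x_2 = -1.333333 - (0.111111)/(-6.666667) = -1.316667

x_2 = -1.316667


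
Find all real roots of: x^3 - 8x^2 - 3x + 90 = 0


Let p(x) = x^3 - 8x^2 - 3x + 90. By the rational root theorem (leading coefficient 1), any rational root is an integer divisor of 90: try ±1, ±2, ... in turn.
Test x = 1: value = 80 ≠ 0.
Test x = -1: value = 84 ≠ 0.
Test x = 2: value = 60 ≠ 0.
Test x = -2: value = 56 ≠ 0.
Test x = 3: value = 36 ≠ 0.
Test x = -3: value = 0 ✓, so (x + 3) is a factor.
Synthetic division by (x + 3): bring down 1; 1(-3) - 8 = -11; (-11)(-3) - 3 = 30; 30(-3) + 90 = 0 → quotient x^2 - 11x + 30, remainder 0.
Solve the quadratic x^2 - 11x + 30 = 0: discriminant = (-11)^2 - 4(1)(30) = 121 - 120 = 1.
sqrt(1) = 1, so x = (11 ± 1)/2: x = 6 or x = 5.

x = -3, x = 5, x = 6


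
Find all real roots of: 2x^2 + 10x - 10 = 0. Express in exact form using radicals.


Using the quadratic formula: x = (-b ± sqrt(b^2 - 4ac)) / (2a)
Here a = 2, b = 10, c = -10
Discriminant = b^2 - 4ac = 10^2 - 4(2)(-10) = 100 + 80 = 180
Since discriminant = 180 > 0, there are two real roots.
x = (-10 ± 6*sqrt(5)) / 4
Simplifying: x = (-5 ± 3*sqrt(5)) / 2
Numerically: x ≈ 0.8541 or x ≈ -5.8541

x = (-5 + 3*sqrt(5)) / 2 or x = (-5 - 3*sqrt(5)) / 2


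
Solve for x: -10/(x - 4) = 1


Multiply both sides by (x - 4): -10 = 1(x - 4)
Distribute: -10 = x - 4
x = -10 + 4 = -6
x = -6

x = -6


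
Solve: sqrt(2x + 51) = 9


Square both sides: 2x + 51 = 9^2 = 81
2x = 81 - 51 = 30
x = 15
Check: sqrt(2*15 + 51) = sqrt(81) = 9 ✓

x = 15


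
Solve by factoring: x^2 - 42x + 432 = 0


We need two numbers that multiply to 432 and add to -42.
Those numbers are -24 and -18 (since (-24) * (-18) = 432 and (-24) + (-18) = -42).
So x^2 - 42x + 432 = (x - 24)(x - 18) = 0
Setting each factor to zero: x = 24 or x = 18

x = 18, x = 24


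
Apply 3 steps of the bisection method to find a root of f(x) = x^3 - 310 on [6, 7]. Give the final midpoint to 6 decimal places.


f(x) = x^3 - 310
f(6) = -94 < 0
f(7) = 33 > 0

Step 1: midpoint = (6.000000 + 7.000000)/2 = 6.500000
  f(6.500000) = -35.375000
  f(mid) < 0, so root is in [6.500000, 7.000000]

Step 2: midpoint = (6.500000 + 7.000000)/2 = 6.750000
  f(6.750000) = -2.453125
  f(mid) < 0, so root is in [6.750000, 7.000000]

Step 3: midpoint = (6.750000 + 7.000000)/2 = 6.875000
  f(6.875000) = 14.951172
  f(mid) > 0, so root is in [6.750000, 6.875000]

midpoint = 6.875000


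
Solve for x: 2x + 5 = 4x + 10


Starting with: 2x + 5 = 4x + 10
Move all x terms to left: (2 - 4)x = 10 - 5
Simplify: -2x = 5
Divide both sides by -2: x = -5/2

x = -5/2


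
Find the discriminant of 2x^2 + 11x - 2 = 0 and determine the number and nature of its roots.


For ax^2 + bx + c = 0, discriminant D = b^2 - 4ac
Here a = 2, b = 11, c = -2
D = (11)^2 - 4(2)(-2) = 121 + 16 = 137

D = 137 > 0 but not a perfect square
The equation has 2 distinct real irrational roots.

Discriminant = 137, 2 distinct real irrational roots


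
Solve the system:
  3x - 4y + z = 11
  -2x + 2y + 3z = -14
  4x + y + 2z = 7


Using Cramer's rule. Expand each determinant along the first row.
D  = 3*[2*2 - 3*1] - (-4)*[(-2)*2 - 3*4] + 1*[(-2)*1 - 2*4]
  = 3*(1) - (-4)*(-16) + 1*(-10) = -71
Dx = 11*[2*2 - 3*1] - (-4)*[(-14)*2 - 3*7] + 1*[(-14)*1 - 2*7]
  = 11*(1) - (-4)*(-49) + 1*(-28) = -213
Dy = 3*[(-14)*2 - 3*7] - 11*[(-2)*2 - 3*4] + 1*[(-2)*7 - (-14)*4]
  = 3*(-49) - 11*(-16) + 1*(42) = 71
Dz = 3*[2*7 - (-14)*1] - (-4)*[(-2)*7 - (-14)*4] + 11*[(-2)*1 - 2*4]
  = 3*(28) - (-4)*(42) + 11*(-10) = 142
x = Dx/D = -213/-71 = 3, y = Dy/D = 71/-71 = -1, z = Dz/D = 142/-71 = -2
Check eq1: (3)(3) + (-4)(-1) + (1)(-2) = 11 = 11 ✓
Check eq2: (-2)(3) + (2)(-1) + (3)(-2) = -14 = -14 ✓
Check eq3: (4)(3) + (1)(-1) + (2)(-2) = 7 = 7 ✓

x = 3, y = -1, z = -2


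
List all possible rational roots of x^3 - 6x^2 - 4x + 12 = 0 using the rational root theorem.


Rational root theorem: possible roots are ±p/q where:
  p divides the constant term (12): p ∈ {1, 2, 3, 4, 6, 12}
  q divides the leading coefficient (1): q ∈ {1}

All possible rational roots: -12, -6, -4, -3, -2, -1, 1, 2, 3, 4, 6, 12

-12, -6, -4, -3, -2, -1, 1, 2, 3, 4, 6, 12


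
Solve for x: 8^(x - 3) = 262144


Express both sides with the same base.
262144 = 8^6
Since the bases match, equate exponents: x - 3 = 6
So x = 6 - (-3) = 9

x = 9


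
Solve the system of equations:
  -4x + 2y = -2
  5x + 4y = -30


Using Cramer's rule:
Determinant D = (-4)(4) - (5)(2) = -16 - 10 = -26
Dx = (-2)(4) - (-30)(2) = -8 + 60 = 52
Dy = (-4)(-30) - (5)(-2) = 120 + 10 = 130
x = Dx/D = 52/-26 = -2
y = Dy/D = 130/-26 = -5

x = -2, y = -5


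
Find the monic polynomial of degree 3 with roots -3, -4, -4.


A monic polynomial with roots -3, -4, -4 is:
p(x) = (x + 3)(x + 4)(x + 4)
After multiplying by (x + 3): x + 3
After multiplying by (x + 4): x^2 + 7x + 12
After multiplying by (x + 4): x^3 + 11x^2 + 40x + 48

x^3 + 11x^2 + 40x + 48


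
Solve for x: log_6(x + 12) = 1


Convert to exponential form: x + 12 = 6^1 = 6
x = 6 - 12 = -6
Check: log_6(-6 + 12) = log_6(6) = log_6(6) = 1 ✓

x = -6


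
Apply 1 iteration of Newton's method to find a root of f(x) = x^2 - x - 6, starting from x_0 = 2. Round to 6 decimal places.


Newton's method: x_(n+1) = x_n - f(x_n)/f'(x_n)
f(x) = x^2 - x - 6
f'(x) = 2x - 1

Iteration 1:
  f(2.000000) = -4.000000
  f'(2.000000) = 3.000000
  x_1 = 2.000000 - (-4.000000)/(3.000000) = 3.333333

x_1 = 3.333333


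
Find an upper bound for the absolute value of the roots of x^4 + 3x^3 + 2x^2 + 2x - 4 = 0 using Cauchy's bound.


Cauchy's bound: all roots r satisfy |r| <= 1 + max(|a_i/a_n|) for i = 0,...,n-1
where a_n is the leading coefficient.

Coefficients: [1, 3, 2, 2, -4]
Leading coefficient a_n = 1
Ratios |a_i/a_n|: 3, 2, 2, 4
Maximum ratio: 4
Cauchy's bound: |r| <= 1 + 4 = 5

Upper bound = 5


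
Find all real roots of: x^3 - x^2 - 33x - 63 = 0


Let p(x) = x^3 - x^2 - 33x - 63. By the rational root theorem (leading coefficient 1), any rational root is an integer divisor of 63: try ±1, ±2, ... in turn.
Test x = 1: value = -96 ≠ 0.
Test x = -1: value = -32 ≠ 0.
Test x = 3: value = -144 ≠ 0.
Test x = -3: value = 0 ✓, so (x + 3) is a factor.
Synthetic division by (x + 3): bring down 1; 1(-3) - 1 = -4; (-4)(-3) - 33 = -21; (-21)(-3) - 63 = 0 → quotient x^2 - 4x - 21, remainder 0.
Solve the quadratic x^2 - 4x - 21 = 0: discriminant = (-4)^2 - 4(1)(-21) = 16 + 84 = 100.
sqrt(100) = 10, so x = (4 ± 10)/2: x = 7 or x = -3.

x = -3 (multiplicity 2), x = 7


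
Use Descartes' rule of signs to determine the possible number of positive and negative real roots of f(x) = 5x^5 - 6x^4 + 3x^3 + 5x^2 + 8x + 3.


Descartes' rule of signs:

For positive roots, count sign changes in f(x) = 5x^5 - 6x^4 + 3x^3 + 5x^2 + 8x + 3:
Signs of coefficients: +, -, +, +, +, +
Number of sign changes: 2
Possible positive real roots: 2, 0

For negative roots, examine f(-x) = -5x^5 - 6x^4 - 3x^3 + 5x^2 - 8x + 3:
Signs of coefficients: -, -, -, +, -, +
Number of sign changes: 3
Possible negative real roots: 3, 1

Positive roots: 2 or 0; Negative roots: 3 or 1


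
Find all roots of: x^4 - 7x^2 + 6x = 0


The constant term is 0, so x = 0 is a root. Factor out x:
  x^3 - 7x + 6 = 0
Let p(x) = x^3 - 7x + 6. By the rational root theorem (leading coefficient 1), any rational root is an integer divisor of 6: try ±1, ±2, ... in turn.
Test x = 1: value = 0 ✓, so (x - 1) is a factor.
Synthetic division by (x - 1): bring down 1; 1(1) + 0 = 1; 1(1) - 7 = -6; (-6)(1) + 6 = 0 → quotient x^2 + x - 6, remainder 0.
Solve the quadratic x^2 + x - 6 = 0: discriminant = 1^2 - 4(1)(-6) = 1 + 24 = 25.
sqrt(25) = 5, so x = (-1 ± 5)/2: x = 2 or x = -3.
Collecting all roots found:

x = -3, x = 0, x = 1, x = 2


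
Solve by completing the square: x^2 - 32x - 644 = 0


Start: x^2 - 32x - 644 = 0
Move constant: x^2 - 32x = 644
Half of -32 is -16, squared is 256
Add 256 to both sides: x^2 - 32x + 256 = 900
(x - 16)^2 = 900
x - 16 = ±30
x = 16 + 30 = 46 or x = 16 - 30 = -14

x = -14, x = 46


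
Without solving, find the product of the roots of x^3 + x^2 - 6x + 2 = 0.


By Vieta's formulas for x^3 + bx^2 + cx + d = 0:
  r1 + r2 + r3 = -b/a = -1
  r1*r2 + r1*r3 + r2*r3 = c/a = -6
  r1*r2*r3 = -d/a = -2


Product = -2


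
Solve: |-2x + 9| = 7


An absolute value equation |expr| = 7 gives two cases:
Case 1: -2x + 9 = 7
  -2x = -2, so x = 1
Case 2: -2x + 9 = -7
  -2x = -16, so x = 8

x = 1, x = 8


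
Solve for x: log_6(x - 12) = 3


Convert to exponential form: x - 12 = 6^3 = 216
x = 216 + 12 = 228
Check: log_6(228 - 12) = log_6(216) = log_6(216) = 3 ✓

x = 228


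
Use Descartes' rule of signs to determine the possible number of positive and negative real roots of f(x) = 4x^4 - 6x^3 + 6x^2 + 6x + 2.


Descartes' rule of signs:

For positive roots, count sign changes in f(x) = 4x^4 - 6x^3 + 6x^2 + 6x + 2:
Signs of coefficients: +, -, +, +, +
Number of sign changes: 2
Possible positive real roots: 2, 0

For negative roots, examine f(-x) = 4x^4 + 6x^3 + 6x^2 - 6x + 2:
Signs of coefficients: +, +, +, -, +
Number of sign changes: 2
Possible negative real roots: 2, 0

Positive roots: 2 or 0; Negative roots: 2 or 0


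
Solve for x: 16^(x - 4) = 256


Express both sides with the same base.
256 = 16^2
Since the bases match, equate exponents: x - 4 = 2
So x = 2 - (-4) = 6

x = 6


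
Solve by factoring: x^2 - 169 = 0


We need two numbers that multiply to -169 and add to 0.
Those numbers are 13 and -13 (since 13 * (-13) = -169 and 13 + (-13) = 0).
So x^2 - 169 = (x + 13)(x - 13) = 0
Setting each factor to zero: x = -13 or x = 13

x = -13, x = 13


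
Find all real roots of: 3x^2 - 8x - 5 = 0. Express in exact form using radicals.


Using the quadratic formula: x = (-b ± sqrt(b^2 - 4ac)) / (2a)
Here a = 3, b = -8, c = -5
Discriminant = b^2 - 4ac = (-8)^2 - 4(3)(-5) = 64 + 60 = 124
Since discriminant = 124 > 0, there are two real roots.
x = (8 ± 2*sqrt(31)) / 6
Simplifying: x = (4 ± sqrt(31)) / 3
Numerically: x ≈ 3.1893 or x ≈ -0.5226

x = (4 + sqrt(31)) / 3 or x = (4 - sqrt(31)) / 3


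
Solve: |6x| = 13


An absolute value equation |expr| = 13 gives two cases:
Case 1: 6x = 13
  6x = 13, so x = 13/6
Case 2: 6x = -13
  6x = -13, so x = -13/6

x = -13/6, x = 13/6


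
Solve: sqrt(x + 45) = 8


Square both sides: x + 45 = 8^2 = 64
x = 64 - 45 = 19
x = 19
Check: sqrt(1*19 + 45) = sqrt(64) = 8 ✓

x = 19


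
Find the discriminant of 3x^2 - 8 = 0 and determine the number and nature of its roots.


For ax^2 + bx + c = 0, discriminant D = b^2 - 4ac
Here a = 3, b = 0, c = -8
D = (0)^2 - 4(3)(-8) = 0 + 96 = 96

D = 96 > 0 but not a perfect square
The equation has 2 distinct real irrational roots.

Discriminant = 96, 2 distinct real irrational roots


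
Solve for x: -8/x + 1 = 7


Subtract 1 from both sides: -8/x = 6
Multiply both sides by x: -8 = 6 * x
Divide by 6: x = -4/3

x = -4/3


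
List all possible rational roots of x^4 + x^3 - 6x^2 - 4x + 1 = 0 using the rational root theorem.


Rational root theorem: possible roots are ±p/q where:
  p divides the constant term (1): p ∈ {1}
  q divides the leading coefficient (1): q ∈ {1}

All possible rational roots: -1, 1

-1, 1


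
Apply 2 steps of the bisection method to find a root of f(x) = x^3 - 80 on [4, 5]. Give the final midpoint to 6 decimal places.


f(x) = x^3 - 80
f(4) = -16 < 0
f(5) = 45 > 0

Step 1: midpoint = (4.000000 + 5.000000)/2 = 4.500000
  f(4.500000) = 11.125000
  f(mid) > 0, so root is in [4.000000, 4.500000]

Step 2: midpoint = (4.000000 + 4.500000)/2 = 4.250000
  f(4.250000) = -3.234375
  f(mid) < 0, so root is in [4.250000, 4.500000]

midpoint = 4.250000


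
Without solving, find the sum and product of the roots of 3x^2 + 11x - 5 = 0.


By Vieta's formulas for ax^2 + bx + c = 0:
  Sum of roots = -b/a
  Product of roots = c/a

Here a = 3, b = 11, c = -5
Sum = -(11)/3 = -11/3
Product = -5/3 = -5/3

Sum = -11/3, Product = -5/3


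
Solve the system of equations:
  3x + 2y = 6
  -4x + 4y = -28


Using Cramer's rule:
Determinant D = (3)(4) - (-4)(2) = 12 + 8 = 20
Dx = (6)(4) - (-28)(2) = 24 + 56 = 80
Dy = (3)(-28) - (-4)(6) = -84 + 24 = -60
x = Dx/D = 80/20 = 4
y = Dy/D = -60/20 = -3

x = 4, y = -3


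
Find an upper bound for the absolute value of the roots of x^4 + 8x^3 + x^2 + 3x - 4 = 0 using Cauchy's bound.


Cauchy's bound: all roots r satisfy |r| <= 1 + max(|a_i/a_n|) for i = 0,...,n-1
where a_n is the leading coefficient.

Coefficients: [1, 8, 1, 3, -4]
Leading coefficient a_n = 1
Ratios |a_i/a_n|: 8, 1, 3, 4
Maximum ratio: 8
Cauchy's bound: |r| <= 1 + 8 = 9

Upper bound = 9


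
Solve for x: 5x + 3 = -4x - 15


Starting with: 5x + 3 = -4x - 15
Move all x terms to left: (5 + 4)x = -15 - 3
Simplify: 9x = -18
Divide both sides by 9: x = -2

x = -2


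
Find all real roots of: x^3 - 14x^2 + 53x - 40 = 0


Let p(x) = x^3 - 14x^2 + 53x - 40. By the rational root theorem (leading coefficient 1), any rational root is an integer divisor of 40: try ±1, ±2, ... in turn.
Test x = 1: value = 0 ✓, so (x - 1) is a factor.
Synthetic division by (x - 1): bring down 1; 1(1) - 14 = -13; (-13)(1) + 53 = 40; 40(1) - 40 = 0 → quotient x^2 - 13x + 40, remainder 0.
Solve the quadratic x^2 - 13x + 40 = 0: discriminant = (-13)^2 - 4(1)(40) = 169 - 160 = 9.
sqrt(9) = 3, so x = (13 ± 3)/2: x = 8 or x = 5.

x = 1, x = 5, x = 8


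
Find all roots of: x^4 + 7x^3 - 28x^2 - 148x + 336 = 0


Let p(x) = x^4 + 7x^3 - 28x^2 - 148x + 336. By the rational root theorem (leading coefficient 1), any rational root is an integer divisor of 336: try ±1, ±2, ... in turn.
Test x = 1: value = 168 ≠ 0.
Test x = -1: value = 450 ≠ 0.
Test x = 2: value = 0 ✓, so (x - 2) is a factor.
Synthetic division by (x - 2): bring down 1; 1(2) + 7 = 9; 9(2) - 28 = -10; (-10)(2) - 148 = -168; (-168)(2) + 336 = 0 → quotient x^3 + 9x^2 - 10x - 168, remainder 0.
Continue with the quotient x^3 + 9x^2 - 10x - 168 (candidates must divide 168; re-test x = 2 first in case it repeats).
Test x = 2: value = -144 ≠ 0.
Test x = -2: value = -120 ≠ 0.
Test x = 3: value = -90 ≠ 0.
Test x = -3: value = -84 ≠ 0.
Test x = 4: value = 0 ✓, so (x - 4) is a factor.
Synthetic division by (x - 4): bring down 1; 1(4) + 9 = 13; 13(4) - 10 = 42; 42(4) - 168 = 0 → quotient x^2 + 13x + 42, remainder 0.
Solve the quadratic x^2 + 13x + 42 = 0: discriminant = 13^2 - 4(1)(42) = 169 - 168 = 1.
sqrt(1) = 1, so x = (-13 ± 1)/2: x = -6 or x = -7.
Collecting all roots found:

x = -7, x = -6, x = 2, x = 4


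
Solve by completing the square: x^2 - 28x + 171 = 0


Start: x^2 - 28x + 171 = 0
Move constant: x^2 - 28x = -171
Half of -28 is -14, squared is 196
Add 196 to both sides: x^2 - 28x + 196 = 25
(x - 14)^2 = 25
x - 14 = ±5
x = 14 + 5 = 19 or x = 14 - 5 = 9

x = 9, x = 19


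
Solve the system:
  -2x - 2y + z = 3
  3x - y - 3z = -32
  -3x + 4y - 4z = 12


Using Cramer's rule. Expand each determinant along the first row.
D  = (-2)*[(-1)*(-4) - (-3)*4] - (-2)*[3*(-4) - (-3)*(-3)] + 1*[3*4 - (-1)*(-3)]
  = (-2)*(16) - (-2)*(-21) + 1*(9) = -65
Dx = 3*[(-1)*(-4) - (-3)*4] - (-2)*[(-32)*(-4) - (-3)*12] + 1*[(-32)*4 - (-1)*12]
  = 3*(16) - (-2)*(164) + 1*(-116) = 260
Dy = (-2)*[(-32)*(-4) - (-3)*12] - 3*[3*(-4) - (-3)*(-3)] + 1*[3*12 - (-32)*(-3)]
  = (-2)*(164) - 3*(-21) + 1*(-60) = -325
Dz = (-2)*[(-1)*12 - (-32)*4] - (-2)*[3*12 - (-32)*(-3)] + 3*[3*4 - (-1)*(-3)]
  = (-2)*(116) - (-2)*(-60) + 3*(9) = -325
x = Dx/D = 260/-65 = -4, y = Dy/D = -325/-65 = 5, z = Dz/D = -325/-65 = 5
Check eq1: (-2)(-4) + (-2)(5) + (1)(5) = 3 = 3 ✓
Check eq2: (3)(-4) + (-1)(5) + (-3)(5) = -32 = -32 ✓
Check eq3: (-3)(-4) + (4)(5) + (-4)(5) = 12 = 12 ✓

x = -4, y = 5, z = 5


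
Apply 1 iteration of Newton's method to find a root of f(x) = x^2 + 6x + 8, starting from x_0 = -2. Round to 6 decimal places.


Newton's method: x_(n+1) = x_n - f(x_n)/f'(x_n)
f(x) = x^2 + 6x + 8
f'(x) = 2x + 6

Iteration 1:
  f(-2.000000) = 0.000000
  f'(-2.000000) = 2.000000
  x_1 = -2.000000 - (0.000000)/(2.000000) = -2.000000

x_1 = -2.000000


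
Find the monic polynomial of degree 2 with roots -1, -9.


A monic polynomial with roots -1, -9 is:
p(x) = (x + 1)(x + 9)
After multiplying by (x + 1): x + 1
After multiplying by (x + 9): x^2 + 10x + 9

x^2 + 10x + 9


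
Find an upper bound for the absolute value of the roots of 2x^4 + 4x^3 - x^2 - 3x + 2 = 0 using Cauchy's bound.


Cauchy's bound: all roots r satisfy |r| <= 1 + max(|a_i/a_n|) for i = 0,...,n-1
where a_n is the leading coefficient.

Coefficients: [2, 4, -1, -3, 2]
Leading coefficient a_n = 2
Ratios |a_i/a_n|: 2, 1/2, 3/2, 1
Maximum ratio: 2
Cauchy's bound: |r| <= 1 + 2 = 3

Upper bound = 3


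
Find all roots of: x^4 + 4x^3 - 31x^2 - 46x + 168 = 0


Let p(x) = x^4 + 4x^3 - 31x^2 - 46x + 168. By the rational root theorem (leading coefficient 1), any rational root is an integer divisor of 168: try ±1, ±2, ... in turn.
Test x = 1: value = 96 ≠ 0.
Test x = -1: value = 180 ≠ 0.
Test x = 2: value = 0 ✓, so (x - 2) is a factor.
Synthetic division by (x - 2): bring down 1; 1(2) + 4 = 6; 6(2) - 31 = -19; (-19)(2) - 46 = -84; (-84)(2) + 168 = 0 → quotient x^3 + 6x^2 - 19x - 84, remainder 0.
Continue with the quotient x^3 + 6x^2 - 19x - 84 (candidates must divide 84; re-test x = 2 first in case it repeats).
Test x = 2: value = -90 ≠ 0.
Test x = -2: value = -30 ≠ 0.
Test x = 3: value = -60 ≠ 0.
Test x = -3: value = 0 ✓, so (x + 3) is a factor.
Synthetic division by (x + 3): bring down 1; 1(-3) + 6 = 3; 3(-3) - 19 = -28; (-28)(-3) - 84 = 0 → quotient x^2 + 3x - 28, remainder 0.
Solve the quadratic x^2 + 3x - 28 = 0: discriminant = 3^2 - 4(1)(-28) = 9 + 112 = 121.
sqrt(121) = 11, so x = (-3 ± 11)/2: x = 4 or x = -7.
Collecting all roots found:

x = -7, x = -3, x = 2, x = 4


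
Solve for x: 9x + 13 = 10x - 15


Starting with: 9x + 13 = 10x - 15
Move all x terms to left: (9 - 10)x = -15 - 13
Simplify: -x = -28
Divide both sides by -1: x = 28

x = 28


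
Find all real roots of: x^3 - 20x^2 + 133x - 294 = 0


Let p(x) = x^3 - 20x^2 + 133x - 294. By the rational root theorem (leading coefficient 1), any rational root is an integer divisor of 294: try ±1, ±2, ... in turn.
Test x = 1: value = -180 ≠ 0.
Test x = -1: value = -448 ≠ 0.
Test x = 2: value = -100 ≠ 0.
Test x = -2: value = -648 ≠ 0.
Test x = 3: value = -48 ≠ 0.
Test x = -3: value = -900 ≠ 0.
Test x = 6: value = 0 ✓, so (x - 6) is a factor.
Synthetic division by (x - 6): bring down 1; 1(6) - 20 = -14; (-14)(6) + 133 = 49; 49(6) - 294 = 0 → quotient x^2 - 14x + 49, remainder 0.
Solve the quadratic x^2 - 14x + 49 = 0: discriminant = (-14)^2 - 4(1)(49) = 196 - 196 = 0.
Discriminant = 0, so a double root: x = 14/2 = 7.

x = 6, x = 7 (multiplicity 2)


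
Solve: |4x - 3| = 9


An absolute value equation |expr| = 9 gives two cases:
Case 1: 4x - 3 = 9
  4x = 12, so x = 3
Case 2: 4x - 3 = -9
  4x = -6, so x = -3/2

x = -3/2, x = 3


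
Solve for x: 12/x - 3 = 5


Subtract -3 from both sides: 12/x = 8
Multiply both sides by x: 12 = 8 * x
Divide by 8: x = 3/2

x = 3/2


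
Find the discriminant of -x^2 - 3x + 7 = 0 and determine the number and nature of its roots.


For ax^2 + bx + c = 0, discriminant D = b^2 - 4ac
Here a = -1, b = -3, c = 7
D = (-3)^2 - 4(-1)(7) = 9 + 28 = 37

D = 37 > 0 but not a perfect square
The equation has 2 distinct real irrational roots.

Discriminant = 37, 2 distinct real irrational roots


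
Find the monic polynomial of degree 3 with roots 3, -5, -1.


A monic polynomial with roots 3, -5, -1 is:
p(x) = (x - 3)(x + 5)(x + 1)
After multiplying by (x - 3): x - 3
After multiplying by (x + 5): x^2 + 2x - 15
After multiplying by (x + 1): x^3 + 3x^2 - 13x - 15

x^3 + 3x^2 - 13x - 15


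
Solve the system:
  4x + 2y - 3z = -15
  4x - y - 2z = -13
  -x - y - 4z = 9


Using Cramer's rule. Expand each determinant along the first row.
D  = 4*[(-1)*(-4) - (-2)*(-1)] - 2*[4*(-4) - (-2)*(-1)] + (-3)*[4*(-1) - (-1)*(-1)]
  = 4*(2) - 2*(-18) + (-3)*(-5) = 59
Dx = (-15)*[(-1)*(-4) - (-2)*(-1)] - 2*[(-13)*(-4) - (-2)*9] + (-3)*[(-13)*(-1) - (-1)*9]
  = (-15)*(2) - 2*(70) + (-3)*(22) = -236
Dy = 4*[(-13)*(-4) - (-2)*9] - (-15)*[4*(-4) - (-2)*(-1)] + (-3)*[4*9 - (-13)*(-1)]
  = 4*(70) - (-15)*(-18) + (-3)*(23) = -59
Dz = 4*[(-1)*9 - (-13)*(-1)] - 2*[4*9 - (-13)*(-1)] + (-15)*[4*(-1) - (-1)*(-1)]
  = 4*(-22) - 2*(23) + (-15)*(-5) = -59
x = Dx/D = -236/59 = -4, y = Dy/D = -59/59 = -1, z = Dz/D = -59/59 = -1
Check eq1: (4)(-4) + (2)(-1) + (-3)(-1) = -15 = -15 ✓
Check eq2: (4)(-4) + (-1)(-1) + (-2)(-1) = -13 = -13 ✓
Check eq3: (-1)(-4) + (-1)(-1) + (-4)(-1) = 9 = 9 ✓

x = -4, y = -1, z = -1


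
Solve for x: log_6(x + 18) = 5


Convert to exponential form: x + 18 = 6^5 = 7776
x = 7776 - 18 = 7758
Check: log_6(7758 + 18) = log_6(7776) = log_6(7776) = 5 ✓

x = 7758


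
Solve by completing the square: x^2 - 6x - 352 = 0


Start: x^2 - 6x - 352 = 0
Move constant: x^2 - 6x = 352
Half of -6 is -3, squared is 9
Add 9 to both sides: x^2 - 6x + 9 = 361
(x - 3)^2 = 361
x - 3 = ±19
x = 3 + 19 = 22 or x = 3 - 19 = -16

x = -16, x = 22


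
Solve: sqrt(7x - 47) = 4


Square both sides: 7x - 47 = 4^2 = 16
7x = 16 + 47 = 63
x = 9
Check: sqrt(7*9 - 47) = sqrt(16) = 4 ✓

x = 9


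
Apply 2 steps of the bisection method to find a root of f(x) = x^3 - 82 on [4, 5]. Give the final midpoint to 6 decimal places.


f(x) = x^3 - 82
f(4) = -18 < 0
f(5) = 43 > 0

Step 1: midpoint = (4.000000 + 5.000000)/2 = 4.500000
  f(4.500000) = 9.125000
  f(mid) > 0, so root is in [4.000000, 4.500000]

Step 2: midpoint = (4.000000 + 4.500000)/2 = 4.250000
  f(4.250000) = -5.234375
  f(mid) < 0, so root is in [4.250000, 4.500000]

midpoint = 4.250000


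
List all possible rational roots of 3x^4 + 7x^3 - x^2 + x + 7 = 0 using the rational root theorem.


Rational root theorem: possible roots are ±p/q where:
  p divides the constant term (7): p ∈ {1, 7}
  q divides the leading coefficient (3): q ∈ {1, 3}

All possible rational roots: -7, -7/3, -1, -1/3, 1/3, 1, 7/3, 7

-7, -7/3, -1, -1/3, 1/3, 1, 7/3, 7


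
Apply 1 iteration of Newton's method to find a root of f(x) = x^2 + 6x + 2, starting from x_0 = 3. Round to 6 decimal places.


Newton's method: x_(n+1) = x_n - f(x_n)/f'(x_n)
f(x) = x^2 + 6x + 2
f'(x) = 2x + 6

Iteration 1:
  f(3.000000) = 29.000000
  f'(3.000000) = 12.000000
  x_1 = 3.000000 - (29.000000)/(12.000000) = 0.583333

x_1 = 0.583333


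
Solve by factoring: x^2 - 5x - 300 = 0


We need two numbers that multiply to -300 and add to -5.
Those numbers are 15 and -20 (since 15 * (-20) = -300 and 15 + (-20) = -5).
So x^2 - 5x - 300 = (x + 15)(x - 20) = 0
Setting each factor to zero: x = -15 or x = 20

x = -15, x = 20


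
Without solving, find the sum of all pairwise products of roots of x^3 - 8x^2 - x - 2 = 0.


By Vieta's formulas for x^3 + bx^2 + cx + d = 0:
  r1 + r2 + r3 = -b/a = 8
  r1*r2 + r1*r3 + r2*r3 = c/a = -1
  r1*r2*r3 = -d/a = 2


Sum of pairwise products = -1


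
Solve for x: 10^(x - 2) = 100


Express both sides with the same base.
100 = 10^2
Since the bases match, equate exponents: x - 2 = 2
So x = 2 - (-2) = 4

x = 4


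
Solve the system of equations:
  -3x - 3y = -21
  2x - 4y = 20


Using Cramer's rule:
Determinant D = (-3)(-4) - (2)(-3) = 12 + 6 = 18
Dx = (-21)(-4) - (20)(-3) = 84 + 60 = 144
Dy = (-3)(20) - (2)(-21) = -60 + 42 = -18
x = Dx/D = 144/18 = 8
y = Dy/D = -18/18 = -1

x = 8, y = -1


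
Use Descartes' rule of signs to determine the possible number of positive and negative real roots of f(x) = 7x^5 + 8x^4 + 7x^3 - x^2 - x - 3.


Descartes' rule of signs:

For positive roots, count sign changes in f(x) = 7x^5 + 8x^4 + 7x^3 - x^2 - x - 3:
Signs of coefficients: +, +, +, -, -, -
Number of sign changes: 1
Possible positive real roots: 1

For negative roots, examine f(-x) = -7x^5 + 8x^4 - 7x^3 - x^2 + x - 3:
Signs of coefficients: -, +, -, -, +, -
Number of sign changes: 4
Possible negative real roots: 4, 2, 0

Positive roots: 1; Negative roots: 4 or 2 or 0


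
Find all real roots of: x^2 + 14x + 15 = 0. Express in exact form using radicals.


Using the quadratic formula: x = (-b ± sqrt(b^2 - 4ac)) / (2a)
Here a = 1, b = 14, c = 15
Discriminant = b^2 - 4ac = 14^2 - 4(1)(15) = 196 - 60 = 136
Since discriminant = 136 > 0, there are two real roots.
x = (-14 ± 2*sqrt(34)) / 2
Simplifying: x = -7 ± sqrt(34)
Numerically: x ≈ -1.1690 or x ≈ -12.8310

x = -7 + sqrt(34) or x = -7 - sqrt(34)


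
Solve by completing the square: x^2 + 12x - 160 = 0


Start: x^2 + 12x - 160 = 0
Move constant: x^2 + 12x = 160
Half of 12 is 6, squared is 36
Add 36 to both sides: x^2 + 12x + 36 = 196
(x + 6)^2 = 196
x + 6 = ±14
x = -6 + 14 = 8 or x = -6 - 14 = -20

x = -20, x = 8


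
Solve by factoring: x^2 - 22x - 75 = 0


We need two numbers that multiply to -75 and add to -22.
Those numbers are 3 and -25 (since 3 * (-25) = -75 and 3 + (-25) = -22).
So x^2 - 22x - 75 = (x + 3)(x - 25) = 0
Setting each factor to zero: x = -3 or x = 25

x = -3, x = 25


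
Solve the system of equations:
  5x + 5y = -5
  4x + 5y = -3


Using Cramer's rule:
Determinant D = (5)(5) - (4)(5) = 25 - 20 = 5
Dx = (-5)(5) - (-3)(5) = -25 + 15 = -10
Dy = (5)(-3) - (4)(-5) = -15 + 20 = 5
x = Dx/D = -10/5 = -2
y = Dy/D = 5/5 = 1

x = -2, y = 1


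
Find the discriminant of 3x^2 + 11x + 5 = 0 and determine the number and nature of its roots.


For ax^2 + bx + c = 0, discriminant D = b^2 - 4ac
Here a = 3, b = 11, c = 5
D = (11)^2 - 4(3)(5) = 121 - 60 = 61

D = 61 > 0 but not a perfect square
The equation has 2 distinct real irrational roots.

Discriminant = 61, 2 distinct real irrational roots


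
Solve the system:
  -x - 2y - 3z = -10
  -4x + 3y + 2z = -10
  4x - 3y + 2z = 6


Using Cramer's rule. Expand each determinant along the first row.
D  = (-1)*[3*2 - 2*(-3)] - (-2)*[(-4)*2 - 2*4] + (-3)*[(-4)*(-3) - 3*4]
  = (-1)*(12) - (-2)*(-16) + (-3)*(0) = -44
Dx = (-10)*[3*2 - 2*(-3)] - (-2)*[(-10)*2 - 2*6] + (-3)*[(-10)*(-3) - 3*6]
  = (-10)*(12) - (-2)*(-32) + (-3)*(12) = -220
Dy = (-1)*[(-10)*2 - 2*6] - (-10)*[(-4)*2 - 2*4] + (-3)*[(-4)*6 - (-10)*4]
  = (-1)*(-32) - (-10)*(-16) + (-3)*(16) = -176
Dz = (-1)*[3*6 - (-10)*(-3)] - (-2)*[(-4)*6 - (-10)*4] + (-10)*[(-4)*(-3) - 3*4]
  = (-1)*(-12) - (-2)*(16) + (-10)*(0) = 44
x = Dx/D = -220/-44 = 5, y = Dy/D = -176/-44 = 4, z = Dz/D = 44/-44 = -1
Check eq1: (-1)(5) + (-2)(4) + (-3)(-1) = -10 = -10 ✓
Check eq2: (-4)(5) + (3)(4) + (2)(-1) = -10 = -10 ✓
Check eq3: (4)(5) + (-3)(4) + (2)(-1) = 6 = 6 ✓

x = 5, y = 4, z = -1


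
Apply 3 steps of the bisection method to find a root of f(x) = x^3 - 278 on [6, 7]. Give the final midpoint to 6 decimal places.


f(x) = x^3 - 278
f(6) = -62 < 0
f(7) = 65 > 0

Step 1: midpoint = (6.000000 + 7.000000)/2 = 6.500000
  f(6.500000) = -3.375000
  f(mid) < 0, so root is in [6.500000, 7.000000]

Step 2: midpoint = (6.500000 + 7.000000)/2 = 6.750000
  f(6.750000) = 29.546875
  f(mid) > 0, so root is in [6.500000, 6.750000]

Step 3: midpoint = (6.500000 + 6.750000)/2 = 6.625000
  f(6.625000) = 12.775391
  f(mid) > 0, so root is in [6.500000, 6.625000]

midpoint = 6.625000


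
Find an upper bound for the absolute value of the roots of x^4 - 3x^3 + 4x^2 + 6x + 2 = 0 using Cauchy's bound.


Cauchy's bound: all roots r satisfy |r| <= 1 + max(|a_i/a_n|) for i = 0,...,n-1
where a_n is the leading coefficient.

Coefficients: [1, -3, 4, 6, 2]
Leading coefficient a_n = 1
Ratios |a_i/a_n|: 3, 4, 6, 2
Maximum ratio: 6
Cauchy's bound: |r| <= 1 + 6 = 7

Upper bound = 7


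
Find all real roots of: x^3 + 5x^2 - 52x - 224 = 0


Let p(x) = x^3 + 5x^2 - 52x - 224. By the rational root theorem (leading coefficient 1), any rational root is an integer divisor of 224: try ±1, ±2, ... in turn.
Test x = 1: value = -270 ≠ 0.
Test x = -1: value = -168 ≠ 0.
Test x = 2: value = -300 ≠ 0.
Test x = -2: value = -108 ≠ 0.
Test x = 4: value = -288 ≠ 0.
Test x = -4: value = 0 ✓, so (x + 4) is a factor.
Synthetic division by (x + 4): bring down 1; 1(-4) + 5 = 1; 1(-4) - 52 = -56; (-56)(-4) - 224 = 0 → quotient x^2 + x - 56, remainder 0.
Solve the quadratic x^2 + x - 56 = 0: discriminant = 1^2 - 4(1)(-56) = 1 + 224 = 225.
sqrt(225) = 15, so x = (-1 ± 15)/2: x = 7 or x = -8.

x = -8, x = -4, x = 7


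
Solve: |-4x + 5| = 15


An absolute value equation |expr| = 15 gives two cases:
Case 1: -4x + 5 = 15
  -4x = 10, so x = -5/2
Case 2: -4x + 5 = -15
  -4x = -20, so x = 5

x = -5/2, x = 5


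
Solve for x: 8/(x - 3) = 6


Multiply both sides by (x - 3): 8 = 6(x - 3)
Distribute: 8 = 6x - 18
6x = 8 + 18 = 26
x = 13/3

x = 13/3


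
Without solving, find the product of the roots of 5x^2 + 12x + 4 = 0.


By Vieta's formulas for ax^2 + bx + c = 0:
  Sum of roots = -b/a
  Product of roots = c/a

Here a = 5, b = 12, c = 4
Sum = -(12)/5 = -12/5
Product = 4/5 = 4/5

Product = 4/5


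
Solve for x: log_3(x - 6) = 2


Convert to exponential form: x - 6 = 3^2 = 9
x = 9 + 6 = 15
Check: log_3(15 - 6) = log_3(9) = log_3(9) = 2 ✓

x = 15


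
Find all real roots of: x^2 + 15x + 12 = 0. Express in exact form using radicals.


Using the quadratic formula: x = (-b ± sqrt(b^2 - 4ac)) / (2a)
Here a = 1, b = 15, c = 12
Discriminant = b^2 - 4ac = 15^2 - 4(1)(12) = 225 - 48 = 177
Since discriminant = 177 > 0, there are two real roots.
x = (-15 ± sqrt(177)) / 2
Numerically: x ≈ -0.8479 or x ≈ -14.1521

x = (-15 + sqrt(177)) / 2 or x = (-15 - sqrt(177)) / 2


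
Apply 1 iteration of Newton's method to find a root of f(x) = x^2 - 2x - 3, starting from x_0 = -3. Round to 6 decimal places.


Newton's method: x_(n+1) = x_n - f(x_n)/f'(x_n)
f(x) = x^2 - 2x - 3
f'(x) = 2x - 2

Iteration 1:
  f(-3.000000) = 12.000000
  f'(-3.000000) = -8.000000
  x_1 = -3.000000 - (12.000000)/(-8.000000) = -1.500000

x_1 = -1.500000


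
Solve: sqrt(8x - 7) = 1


Square both sides: 8x - 7 = 1^2 = 1
8x = 1 + 7 = 8
x = 1
Check: sqrt(8*1 - 7) = sqrt(1) = 1 ✓

x = 1


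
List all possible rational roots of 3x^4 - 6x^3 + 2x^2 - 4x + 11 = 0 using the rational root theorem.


Rational root theorem: possible roots are ±p/q where:
  p divides the constant term (11): p ∈ {1, 11}
  q divides the leading coefficient (3): q ∈ {1, 3}

All possible rational roots: -11, -11/3, -1, -1/3, 1/3, 1, 11/3, 11

-11, -11/3, -1, -1/3, 1/3, 1, 11/3, 11


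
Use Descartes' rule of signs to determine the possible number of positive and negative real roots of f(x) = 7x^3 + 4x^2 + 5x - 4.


Descartes' rule of signs:

For positive roots, count sign changes in f(x) = 7x^3 + 4x^2 + 5x - 4:
Signs of coefficients: +, +, +, -
Number of sign changes: 1
Possible positive real roots: 1

For negative roots, examine f(-x) = -7x^3 + 4x^2 - 5x - 4:
Signs of coefficients: -, +, -, -
Number of sign changes: 2
Possible negative real roots: 2, 0

Positive roots: 1; Negative roots: 2 or 0


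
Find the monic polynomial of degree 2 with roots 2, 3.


A monic polynomial with roots 2, 3 is:
p(x) = (x - 2)(x - 3)
After multiplying by (x - 2): x - 2
After multiplying by (x - 3): x^2 - 5x + 6

x^2 - 5x + 6


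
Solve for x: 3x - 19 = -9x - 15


Starting with: 3x - 19 = -9x - 15
Move all x terms to left: (3 + 9)x = -15 + 19
Simplify: 12x = 4
Divide both sides by 12: x = 1/3

x = 1/3


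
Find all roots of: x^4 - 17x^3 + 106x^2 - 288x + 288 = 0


Let p(x) = x^4 - 17x^3 + 106x^2 - 288x + 288. By the rational root theorem (leading coefficient 1), any rational root is an integer divisor of 288: try ±1, ±2, ... in turn.
Test x = 1: value = 90 ≠ 0.
Test x = -1: value = 700 ≠ 0.
Test x = 2: value = 16 ≠ 0.
Test x = -2: value = 1440 ≠ 0.
Test x = 3: value = 0 ✓, so (x - 3) is a factor.
Synthetic division by (x - 3): bring down 1; 1(3) - 17 = -14; (-14)(3) + 106 = 64; 64(3) - 288 = -96; (-96)(3) + 288 = 0 → quotient x^3 - 14x^2 + 64x - 96, remainder 0.
Continue with the quotient x^3 - 14x^2 + 64x - 96 (candidates must divide 96; re-test x = 3 first in case it repeats).
Test x = 3: value = -3 ≠ 0.
Test x = -3: value = -441 ≠ 0.
Test x = 4: value = 0 ✓, so (x - 4) is a factor.
Synthetic division by (x - 4): bring down 1; 1(4) - 14 = -10; (-10)(4) + 64 = 24; 24(4) - 96 = 0 → quotient x^2 - 10x + 24, remainder 0.
Solve the quadratic x^2 - 10x + 24 = 0: discriminant = (-10)^2 - 4(1)(24) = 100 - 96 = 4.
sqrt(4) = 2, so x = (10 ± 2)/2: x = 6 or x = 4.
Collecting all roots found:

x = 3, x = 4 (multiplicity 2), x = 6


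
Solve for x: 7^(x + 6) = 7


Express both sides with the same base.
7 = 7^1
Since the bases match, equate exponents: x + 6 = 1
So x = 1 - (6) = -5

x = -5


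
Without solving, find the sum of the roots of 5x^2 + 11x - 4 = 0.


By Vieta's formulas for ax^2 + bx + c = 0:
  Sum of roots = -b/a
  Product of roots = c/a

Here a = 5, b = 11, c = -4
Sum = -(11)/5 = -11/5
Product = -4/5 = -4/5

Sum = -11/5


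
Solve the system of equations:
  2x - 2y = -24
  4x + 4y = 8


Using Cramer's rule:
Determinant D = (2)(4) - (4)(-2) = 8 + 8 = 16
Dx = (-24)(4) - (8)(-2) = -96 + 16 = -80
Dy = (2)(8) - (4)(-24) = 16 + 96 = 112
x = Dx/D = -80/16 = -5
y = Dy/D = 112/16 = 7

x = -5, y = 7


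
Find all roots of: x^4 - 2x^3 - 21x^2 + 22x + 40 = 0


Let p(x) = x^4 - 2x^3 - 21x^2 + 22x + 40. By the rational root theorem (leading coefficient 1), any rational root is an integer divisor of 40: try ±1, ±2, ... in turn.
Test x = 1: value = 40 ≠ 0.
Test x = -1: value = 0 ✓, so (x + 1) is a factor.
Synthetic division by (x + 1): bring down 1; 1(-1) - 2 = -3; (-3)(-1) - 21 = -18; (-18)(-1) + 22 = 40; 40(-1) + 40 = 0 → quotient x^3 - 3x^2 - 18x + 40, remainder 0.
Continue with the quotient x^3 - 3x^2 - 18x + 40 (candidates must divide 40; re-test x = -1 first in case it repeats).
Test x = -1: value = 54 ≠ 0.
Test x = 2: value = 0 ✓, so (x - 2) is a factor.
Synthetic division by (x - 2): bring down 1; 1(2) - 3 = -1; (-1)(2) - 18 = -20; (-20)(2) + 40 = 0 → quotient x^2 - x - 20, remainder 0.
Solve the quadratic x^2 - x - 20 = 0: discriminant = (-1)^2 - 4(1)(-20) = 1 + 80 = 81.
sqrt(81) = 9, so x = (1 ± 9)/2: x = 5 or x = -4.
Collecting all roots found:

x = -4, x = -1, x = 2, x = 5


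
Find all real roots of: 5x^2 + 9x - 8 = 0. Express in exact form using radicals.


Using the quadratic formula: x = (-b ± sqrt(b^2 - 4ac)) / (2a)
Here a = 5, b = 9, c = -8
Discriminant = b^2 - 4ac = 9^2 - 4(5)(-8) = 81 + 160 = 241
Since discriminant = 241 > 0, there are two real roots.
x = (-9 ± sqrt(241)) / 10
Numerically: x ≈ 0.6524 or x ≈ -2.4524

x = (-9 + sqrt(241)) / 10 or x = (-9 - sqrt(241)) / 10


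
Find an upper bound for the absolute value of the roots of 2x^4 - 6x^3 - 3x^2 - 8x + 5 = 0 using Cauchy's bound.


Cauchy's bound: all roots r satisfy |r| <= 1 + max(|a_i/a_n|) for i = 0,...,n-1
where a_n is the leading coefficient.

Coefficients: [2, -6, -3, -8, 5]
Leading coefficient a_n = 2
Ratios |a_i/a_n|: 3, 3/2, 4, 5/2
Maximum ratio: 4
Cauchy's bound: |r| <= 1 + 4 = 5

Upper bound = 5


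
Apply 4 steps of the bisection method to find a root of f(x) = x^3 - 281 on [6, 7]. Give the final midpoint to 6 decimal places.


f(x) = x^3 - 281
f(6) = -65 < 0
f(7) = 62 > 0

Step 1: midpoint = (6.000000 + 7.000000)/2 = 6.500000
  f(6.500000) = -6.375000
  f(mid) < 0, so root is in [6.500000, 7.000000]

Step 2: midpoint = (6.500000 + 7.000000)/2 = 6.750000
  f(6.750000) = 26.546875
  f(mid) > 0, so root is in [6.500000, 6.750000]

Step 3: midpoint = (6.500000 + 6.750000)/2 = 6.625000
  f(6.625000) = 9.775391
  f(mid) > 0, so root is in [6.500000, 6.625000]

Step 4: midpoint = (6.500000 + 6.625000)/2 = 6.562500
  f(6.562500) = 1.623291
  f(mid) > 0, so root is in [6.500000, 6.562500]

midpoint = 6.562500
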